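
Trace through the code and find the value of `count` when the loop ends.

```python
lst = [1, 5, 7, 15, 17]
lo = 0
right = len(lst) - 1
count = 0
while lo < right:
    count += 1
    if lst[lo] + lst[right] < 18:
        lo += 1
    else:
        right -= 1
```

Let's trace through this code step by step.

Initialize: lst = [1, 5, 7, 15, 17]
Initialize: lo = 0
Initialize: right = 4
Initialize: count = 0
Entering loop: while lo < right:
After iteration 1: lo = 0, right = 3, count = 1
After iteration 2: lo = 1, right = 3, count = 2
After iteration 3: lo = 1, right = 2, count = 3
After iteration 4: lo = 2, right = 2, count = 4
Loop ends.

Final answer: 4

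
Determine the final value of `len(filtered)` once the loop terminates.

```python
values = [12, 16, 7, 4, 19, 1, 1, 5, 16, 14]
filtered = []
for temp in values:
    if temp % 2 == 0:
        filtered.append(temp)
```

Let's trace through this code step by step.

Initialize: values = [12, 16, 7, 4, 19, 1, 1, 5, 16, 14]
Initialize: filtered = []
Entering loop: for temp in values:
After iteration 1: temp = 12, filtered = [12]
After iteration 2: temp = 16, filtered = [12, 16]
After iteration 3: temp = 7, filtered = [12, 16]
After iteration 4: temp = 4, filtered = [12, 16, 4]
After iteration 5: temp = 19, filtered = [12, 16, 4]
After iteration 6: temp = 1, filtered = [12, 16, 4]
After iteration 7: temp = 1, filtered = [12, 16, 4]
After iteration 8: temp = 5, filtered = [12, 16, 4]
After iteration 9: temp = 16, filtered = [12, 16, 4, 16]
After iteration 10: temp = 14, filtered = [12, 16, 4, 16, 14]
Loop ends.
len(filtered) = 5

Final answer: 5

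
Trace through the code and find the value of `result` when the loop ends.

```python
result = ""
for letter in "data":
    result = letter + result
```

Let's trace through this code step by step.

Initialize: result = ''
Entering loop: for letter in "data":
After iteration 1: letter = 'd', result = 'd'
After iteration 2: letter = 'a', result = 'ad'
After iteration 3: letter = 't', result = 'tad'
After iteration 4: letter = 'a', result = 'atad'
Loop ends.

Final answer: 'atad'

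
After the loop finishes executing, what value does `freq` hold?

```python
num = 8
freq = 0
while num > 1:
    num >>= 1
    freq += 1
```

Let's trace through this code step by step.

Initialize: num = 8
Initialize: freq = 0
Entering loop: while num > 1:
After iteration 1: num = 4, freq = 1
After iteration 2: num = 2, freq = 2
After iteration 3: num = 1, freq = 3
Loop ends.

Final answer: 3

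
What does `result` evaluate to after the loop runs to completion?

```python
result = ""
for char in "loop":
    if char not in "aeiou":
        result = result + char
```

Let's trace through this code step by step.

Initialize: result = ''
Entering loop: for char in "loop":
After iteration 1: char = 'l', result = 'l'
After iteration 2: char = 'o', result = 'l'
After iteration 3: char = 'o', result = 'l'
After iteration 4: char = 'p', result = 'lp'
Loop ends.

Final answer: 'lp'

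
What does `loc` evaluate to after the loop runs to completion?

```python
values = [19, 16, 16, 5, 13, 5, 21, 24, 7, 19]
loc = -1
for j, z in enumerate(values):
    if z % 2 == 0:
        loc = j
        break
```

Let's trace through this code step by step.

Initialize: values = [19, 16, 16, 5, 13, 5, 21, 24, 7, 19]
Initialize: loc = -1
Entering loop: for j, z in enumerate(values):
After iteration 1: j = 0, z = 19, loc = -1
After iteration 2: j = 1, z = 16, loc = 1
Loop ends.

Final answer: 1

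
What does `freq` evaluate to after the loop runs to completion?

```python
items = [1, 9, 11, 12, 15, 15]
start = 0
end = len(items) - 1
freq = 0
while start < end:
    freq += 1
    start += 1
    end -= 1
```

Let's trace through this code step by step.

Initialize: items = [1, 9, 11, 12, 15, 15]
Initialize: start = 0
Initialize: end = 5
Initialize: freq = 0
Entering loop: while start < end:
After iteration 1: start = 1, end = 4, freq = 1
After iteration 2: start = 2, end = 3, freq = 2
After iteration 3: start = 3, end = 2, freq = 3
Loop ends.

Final answer: 3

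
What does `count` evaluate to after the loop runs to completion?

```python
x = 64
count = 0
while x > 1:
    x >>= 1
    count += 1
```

Let's trace through this code step by step.

Initialize: x = 64
Initialize: count = 0
Entering loop: while x > 1:
After iteration 1: x = 32, count = 1
After iteration 2: x = 16, count = 2
After iteration 3: x = 8, count = 3
After iteration 4: x = 4, count = 4
After iteration 5: x = 2, count = 5
After iteration 6: x = 1, count = 6
Loop ends.

Final answer: 6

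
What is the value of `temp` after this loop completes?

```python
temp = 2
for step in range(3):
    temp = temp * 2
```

Let's trace through this code step by step.

Initialize: temp = 2
Entering loop: for step in range(3):
After iteration 1: step = 0, temp = 4
After iteration 2: step = 1, temp = 8
After iteration 3: step = 2, temp = 16
Loop ends.

Final answer: 16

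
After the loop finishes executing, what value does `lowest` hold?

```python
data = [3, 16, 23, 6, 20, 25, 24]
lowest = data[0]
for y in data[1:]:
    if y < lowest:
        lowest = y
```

Let's trace through this code step by step.

Initialize: data = [3, 16, 23, 6, 20, 25, 24]
Initialize: lowest = 3
Entering loop: for y in data[1:]:
After iteration 1: y = 16, lowest = 3
After iteration 2: y = 23, lowest = 3
After iteration 3: y = 6, lowest = 3
After iteration 4: y = 20, lowest = 3
After iteration 5: y = 25, lowest = 3
After iteration 6: y = 24, lowest = 3
Loop ends.

Final answer: 3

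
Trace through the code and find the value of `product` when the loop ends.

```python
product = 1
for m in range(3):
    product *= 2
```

Let's trace through this code step by step.

Initialize: product = 1
Entering loop: for m in range(3):
After iteration 1: m = 0, product = 2
After iteration 2: m = 1, product = 4
After iteration 3: m = 2, product = 8
Loop ends.

Final answer: 8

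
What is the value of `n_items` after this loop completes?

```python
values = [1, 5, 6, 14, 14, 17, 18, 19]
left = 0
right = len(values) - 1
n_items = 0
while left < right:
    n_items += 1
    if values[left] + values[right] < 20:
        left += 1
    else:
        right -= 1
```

Let's trace through this code step by step.

Initialize: values = [1, 5, 6, 14, 14, 17, 18, 19]
Initialize: left = 0
Initialize: right = 7
Initialize: n_items = 0
Entering loop: while left < right:
After iteration 1: left = 0, right = 6, n_items = 1
After iteration 2: left = 1, right = 6, n_items = 2
After iteration 3: left = 1, right = 5, n_items = 3
After iteration 4: left = 1, right = 4, n_items = 4
After iteration 5: left = 2, right = 4, n_items = 5
After iteration 6: left = 2, right = 3, n_items = 6
After iteration 7: left = 2, right = 2, n_items = 7
Loop ends.

Final answer: 7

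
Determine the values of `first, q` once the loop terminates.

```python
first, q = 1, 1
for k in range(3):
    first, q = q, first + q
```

Let's trace through this code step by step.

Initialize: first = 1
Initialize: q = 1
Entering loop: for k in range(3):
After iteration 1: k = 0, first = 1, q = 2
After iteration 2: k = 1, first = 2, q = 3
After iteration 3: k = 2, first = 3, q = 5
Loop ends.

Final answer: 3, 5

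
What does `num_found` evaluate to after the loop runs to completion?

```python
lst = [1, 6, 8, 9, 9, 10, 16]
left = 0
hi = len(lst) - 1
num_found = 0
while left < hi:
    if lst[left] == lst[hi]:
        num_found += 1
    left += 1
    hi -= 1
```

Let's trace through this code step by step.

Initialize: lst = [1, 6, 8, 9, 9, 10, 16]
Initialize: left = 0
Initialize: hi = 6
Initialize: num_found = 0
Entering loop: while left < hi:
After iteration 1: left = 1, hi = 5, num_found = 0
After iteration 2: left = 2, hi = 4, num_found = 0
After iteration 3: left = 3, hi = 3, num_found = 0
Loop ends.

Final answer: 0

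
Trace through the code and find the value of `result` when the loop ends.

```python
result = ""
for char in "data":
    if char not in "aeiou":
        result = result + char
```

Let's trace through this code step by step.

Initialize: result = ''
Entering loop: for char in "data":
After iteration 1: char = 'd', result = 'd'
After iteration 2: char = 'a', result = 'd'
After iteration 3: char = 't', result = 'dt'
After iteration 4: char = 'a', result = 'dt'
Loop ends.

Final answer: 'dt'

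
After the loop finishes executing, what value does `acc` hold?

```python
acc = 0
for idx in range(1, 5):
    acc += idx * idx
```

Let's trace through this code step by step.

Initialize: acc = 0
Entering loop: for idx in range(1, 5):
After iteration 1: idx = 1, acc = 1
After iteration 2: idx = 2, acc = 5
After iteration 3: idx = 3, acc = 14
After iteration 4: idx = 4, acc = 30
Loop ends.

Final answer: 30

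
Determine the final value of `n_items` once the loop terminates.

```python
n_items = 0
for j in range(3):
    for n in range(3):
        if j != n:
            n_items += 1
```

Let's trace through this code step by step.

Initialize: n_items = 0
Entering loop: for j in range(3):
After iteration 1: j = 0, n_items = 2
After iteration 2: j = 1, n_items = 4
After iteration 3: j = 2, n_items = 6
Loop ends.

Final answer: 6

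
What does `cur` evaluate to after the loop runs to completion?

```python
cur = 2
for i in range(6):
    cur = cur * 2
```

Let's trace through this code step by step.

Initialize: cur = 2
Entering loop: for i in range(6):
After iteration 1: i = 0, cur = 4
After iteration 2: i = 1, cur = 8
After iteration 3: i = 2, cur = 16
After iteration 4: i = 3, cur = 32
After iteration 5: i = 4, cur = 64
After iteration 6: i = 5, cur = 128
Loop ends.

Final answer: 128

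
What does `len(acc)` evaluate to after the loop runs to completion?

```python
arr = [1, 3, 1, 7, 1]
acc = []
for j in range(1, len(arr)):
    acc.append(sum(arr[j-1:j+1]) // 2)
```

Let's trace through this code step by step.

Initialize: arr = [1, 3, 1, 7, 1]
Initialize: acc = []
Entering loop: for j in range(1, len(arr)):
After iteration 1: j = 1, acc = [2]
After iteration 2: j = 2, acc = [2, 2]
After iteration 3: j = 3, acc = [2, 2, 4]
After iteration 4: j = 4, acc = [2, 2, 4, 4]
Loop ends.
len(acc) = 4

Final answer: 4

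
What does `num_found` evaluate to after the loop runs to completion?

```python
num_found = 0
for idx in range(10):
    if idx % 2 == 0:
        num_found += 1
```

Let's trace through this code step by step.

Initialize: num_found = 0
Entering loop: for idx in range(10):
After iteration 1: idx = 0, num_found = 1
After iteration 2: idx = 1, num_found = 1
After iteration 3: idx = 2, num_found = 2
After iteration 4: idx = 3, num_found = 2
After iteration 5: idx = 4, num_found = 3
After iteration 6: idx = 5, num_found = 3
After iteration 7: idx = 6, num_found = 4
After iteration 8: idx = 7, num_found = 4
After iteration 9: idx = 8, num_found = 5
After iteration 10: idx = 9, num_found = 5
Loop ends.

Final answer: 5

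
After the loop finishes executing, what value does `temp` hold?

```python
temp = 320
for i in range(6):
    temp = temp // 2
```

Let's trace through this code step by step.

Initialize: temp = 320
Entering loop: for i in range(6):
After iteration 1: i = 0, temp = 160
After iteration 2: i = 1, temp = 80
After iteration 3: i = 2, temp = 40
After iteration 4: i = 3, temp = 20
After iteration 5: i = 4, temp = 10
After iteration 6: i = 5, temp = 5
Loop ends.

Final answer: 5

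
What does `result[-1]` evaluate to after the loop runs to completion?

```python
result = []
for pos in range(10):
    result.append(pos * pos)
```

Let's trace through this code step by step.

Initialize: result = []
Entering loop: for pos in range(10):
After iteration 1: pos = 0, result = [0]
After iteration 2: pos = 1, result = [0, 1]
After iteration 3: pos = 2, result = [0, 1, 4]
After iteration 4: pos = 3, result = [0, 1, 4, 9]
After iteration 5: pos = 4, result = [0, 1, 4, 9, 16]
After iteration 6: pos = 5, result = [0, 1, 4, 9, 16, 25]
After iteration 7: pos = 6, result = [0, 1, 4, 9, 16, 25, 36]
After iteration 8: pos = 7, result = [0, 1, 4, 9, 16, 25, 36, 49]
After iteration 9: pos = 8, result = [0, 1, 4, 9, 16, 25, 36, 49, 64]
After iteration 10: pos = 9, result = [0, 1, 4, 9, 16, 25, 36, 49, 64, 81]
Loop ends.
result[-1] = 81

Final answer: 81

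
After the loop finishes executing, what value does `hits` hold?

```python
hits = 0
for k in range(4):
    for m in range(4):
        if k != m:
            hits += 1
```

Let's trace through this code step by step.

Initialize: hits = 0
Entering loop: for k in range(4):
After iteration 1: k = 0, hits = 3
After iteration 2: k = 1, hits = 6
After iteration 3: k = 2, hits = 9
After iteration 4: k = 3, hits = 12
Loop ends.

Final answer: 12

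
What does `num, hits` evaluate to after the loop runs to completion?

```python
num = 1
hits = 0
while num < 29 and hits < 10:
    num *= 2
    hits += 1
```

Let's trace through this code step by step.

Initialize: num = 1
Initialize: hits = 0
Entering loop: while num < 29 and hits < 10:
After iteration 1: num = 2, hits = 1
After iteration 2: num = 4, hits = 2
After iteration 3: num = 8, hits = 3
After iteration 4: num = 16, hits = 4
After iteration 5: num = 32, hits = 5
Loop ends.

Final answer: 32, 5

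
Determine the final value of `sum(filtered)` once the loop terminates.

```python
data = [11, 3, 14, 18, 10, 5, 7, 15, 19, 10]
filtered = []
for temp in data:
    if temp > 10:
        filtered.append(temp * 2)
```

Let's trace through this code step by step.

Initialize: data = [11, 3, 14, 18, 10, 5, 7, 15, 19, 10]
Initialize: filtered = []
Entering loop: for temp in data:
After iteration 1: temp = 11, filtered = [22]
After iteration 2: temp = 3, filtered = [22]
After iteration 3: temp = 14, filtered = [22, 28]
After iteration 4: temp = 18, filtered = [22, 28, 36]
After iteration 5: temp = 10, filtered = [22, 28, 36]
After iteration 6: temp = 5, filtered = [22, 28, 36]
After iteration 7: temp = 7, filtered = [22, 28, 36]
After iteration 8: temp = 15, filtered = [22, 28, 36, 30]
After iteration 9: temp = 19, filtered = [22, 28, 36, 30, 38]
After iteration 10: temp = 10, filtered = [22, 28, 36, 30, 38]
Loop ends.
sum(filtered) = 154

Final answer: 154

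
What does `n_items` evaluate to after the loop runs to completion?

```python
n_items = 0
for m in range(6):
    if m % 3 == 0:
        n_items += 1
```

Let's trace through this code step by step.

Initialize: n_items = 0
Entering loop: for m in range(6):
After iteration 1: m = 0, n_items = 1
After iteration 2: m = 1, n_items = 1
After iteration 3: m = 2, n_items = 1
After iteration 4: m = 3, n_items = 2
After iteration 5: m = 4, n_items = 2
After iteration 6: m = 5, n_items = 2
Loop ends.

Final answer: 2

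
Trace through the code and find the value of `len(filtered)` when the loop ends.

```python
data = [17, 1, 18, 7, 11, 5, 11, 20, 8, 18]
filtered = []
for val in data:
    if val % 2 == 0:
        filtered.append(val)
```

Let's trace through this code step by step.

Initialize: data = [17, 1, 18, 7, 11, 5, 11, 20, 8, 18]
Initialize: filtered = []
Entering loop: for val in data:
After iteration 1: val = 17, filtered = []
After iteration 2: val = 1, filtered = []
After iteration 3: val = 18, filtered = [18]
After iteration 4: val = 7, filtered = [18]
After iteration 5: val = 11, filtered = [18]
After iteration 6: val = 5, filtered = [18]
After iteration 7: val = 11, filtered = [18]
After iteration 8: val = 20, filtered = [18, 20]
After iteration 9: val = 8, filtered = [18, 20, 8]
After iteration 10: val = 18, filtered = [18, 20, 8, 18]
Loop ends.
len(filtered) = 4

Final answer: 4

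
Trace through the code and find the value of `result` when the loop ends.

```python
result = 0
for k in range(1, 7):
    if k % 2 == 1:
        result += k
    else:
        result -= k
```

Let's trace through this code step by step.

Initialize: result = 0
Entering loop: for k in range(1, 7):
After iteration 1: k = 1, result = 1
After iteration 2: k = 2, result = -1
After iteration 3: k = 3, result = 2
After iteration 4: k = 4, result = -2
After iteration 5: k = 5, result = 3
After iteration 6: k = 6, result = -3
Loop ends.

Final answer: -3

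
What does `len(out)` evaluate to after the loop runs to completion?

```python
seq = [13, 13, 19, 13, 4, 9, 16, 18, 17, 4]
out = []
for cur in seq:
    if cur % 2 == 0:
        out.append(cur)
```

Let's trace through this code step by step.

Initialize: seq = [13, 13, 19, 13, 4, 9, 16, 18, 17, 4]
Initialize: out = []
Entering loop: for cur in seq:
After iteration 1: cur = 13, out = []
After iteration 2: cur = 13, out = []
After iteration 3: cur = 19, out = []
After iteration 4: cur = 13, out = []
After iteration 5: cur = 4, out = [4]
After iteration 6: cur = 9, out = [4]
After iteration 7: cur = 16, out = [4, 16]
After iteration 8: cur = 18, out = [4, 16, 18]
After iteration 9: cur = 17, out = [4, 16, 18]
After iteration 10: cur = 4, out = [4, 16, 18, 4]
Loop ends.
len(out) = 4

Final answer: 4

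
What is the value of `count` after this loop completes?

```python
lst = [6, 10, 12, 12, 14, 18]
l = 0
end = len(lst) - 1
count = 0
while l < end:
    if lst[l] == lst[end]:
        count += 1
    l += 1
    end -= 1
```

Let's trace through this code step by step.

Initialize: lst = [6, 10, 12, 12, 14, 18]
Initialize: l = 0
Initialize: end = 5
Initialize: count = 0
Entering loop: while l < end:
After iteration 1: l = 1, end = 4, count = 0
After iteration 2: l = 2, end = 3, count = 0
After iteration 3: l = 3, end = 2, count = 1
Loop ends.

Final answer: 1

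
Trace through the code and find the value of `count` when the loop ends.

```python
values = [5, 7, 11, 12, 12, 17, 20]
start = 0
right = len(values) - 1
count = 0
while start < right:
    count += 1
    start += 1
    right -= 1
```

Let's trace through this code step by step.

Initialize: values = [5, 7, 11, 12, 12, 17, 20]
Initialize: start = 0
Initialize: right = 6
Initialize: count = 0
Entering loop: while start < right:
After iteration 1: start = 1, right = 5, count = 1
After iteration 2: start = 2, right = 4, count = 2
After iteration 3: start = 3, right = 3, count = 3
Loop ends.

Final answer: 3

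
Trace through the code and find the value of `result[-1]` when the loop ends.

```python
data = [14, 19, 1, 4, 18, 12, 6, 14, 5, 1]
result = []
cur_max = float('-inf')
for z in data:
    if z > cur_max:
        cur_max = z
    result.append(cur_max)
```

Let's trace through this code step by step.

Initialize: data = [14, 19, 1, 4, 18, 12, 6, 14, 5, 1]
Initialize: result = []
Initialize: cur_max = -inf
Entering loop: for z in data:
After iteration 1: z = 14, result = [14], cur_max = 14
After iteration 2: z = 19, result = [14, 19], cur_max = 19
After iteration 3: z = 1, result = [14, 19, 19], cur_max = 19
After iteration 4: z = 4, result = [14, 19, 19, 19], cur_max = 19
After iteration 5: z = 18, result = [14, 19, 19, 19, 19], cur_max = 19
After iteration 6: z = 12, result = [14, 19, 19, 19, 19, 19], cur_max = 19
After iteration 7: z = 6, result = [14, 19, 19, 19, 19, 19, 19], cur_max = 19
After iteration 8: z = 14, result = [14, 19, 19, 19, 19, 19, 19, 19], cur_max = 19
After iteration 9: z = 5, result = [14, 19, 19, 19, 19, 19, 19, 19, 19], cur_max = 19
After iteration 10: z = 1, result = [14, 19, 19, 19, 19, 19, 19, 19, 19, 19], cur_max = 19
Loop ends.
result[-1] = 19

Final answer: 19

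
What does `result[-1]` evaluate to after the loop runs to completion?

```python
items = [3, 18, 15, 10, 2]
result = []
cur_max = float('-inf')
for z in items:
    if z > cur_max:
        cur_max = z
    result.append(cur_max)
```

Let's trace through this code step by step.

Initialize: items = [3, 18, 15, 10, 2]
Initialize: result = []
Initialize: cur_max = -inf
Entering loop: for z in items:
After iteration 1: z = 3, result = [3], cur_max = 3
After iteration 2: z = 18, result = [3, 18], cur_max = 18
After iteration 3: z = 15, result = [3, 18, 18], cur_max = 18
After iteration 4: z = 10, result = [3, 18, 18, 18], cur_max = 18
After iteration 5: z = 2, result = [3, 18, 18, 18, 18], cur_max = 18
Loop ends.
result[-1] = 18

Final answer: 18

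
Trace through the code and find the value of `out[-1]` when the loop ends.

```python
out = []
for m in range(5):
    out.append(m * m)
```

Let's trace through this code step by step.

Initialize: out = []
Entering loop: for m in range(5):
After iteration 1: m = 0, out = [0]
After iteration 2: m = 1, out = [0, 1]
After iteration 3: m = 2, out = [0, 1, 4]
After iteration 4: m = 3, out = [0, 1, 4, 9]
After iteration 5: m = 4, out = [0, 1, 4, 9, 16]
Loop ends.
out[-1] = 16

Final answer: 16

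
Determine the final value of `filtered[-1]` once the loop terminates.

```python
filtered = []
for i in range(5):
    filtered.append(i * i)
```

Let's trace through this code step by step.

Initialize: filtered = []
Entering loop: for i in range(5):
After iteration 1: i = 0, filtered = [0]
After iteration 2: i = 1, filtered = [0, 1]
After iteration 3: i = 2, filtered = [0, 1, 4]
After iteration 4: i = 3, filtered = [0, 1, 4, 9]
After iteration 5: i = 4, filtered = [0, 1, 4, 9, 16]
Loop ends.
filtered[-1] = 16

Final answer: 16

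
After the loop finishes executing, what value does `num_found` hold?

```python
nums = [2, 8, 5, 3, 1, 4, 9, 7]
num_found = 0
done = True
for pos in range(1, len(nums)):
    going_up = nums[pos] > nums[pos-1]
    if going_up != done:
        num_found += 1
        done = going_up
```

Let's trace through this code step by step.

Initialize: nums = [2, 8, 5, 3, 1, 4, 9, 7]
Initialize: num_found = 0
Initialize: done = True
Entering loop: for pos in range(1, len(nums)):
After iteration 1: pos = 1, num_found = 0, done = True, going_up = True
After iteration 2: pos = 2, num_found = 1, done = False, going_up = False
After iteration 3: pos = 3, num_found = 1, done = False, going_up = False
After iteration 4: pos = 4, num_found = 1, done = False, going_up = False
After iteration 5: pos = 5, num_found = 2, done = True, going_up = True
After iteration 6: pos = 6, num_found = 2, done = True, going_up = True
After iteration 7: pos = 7, num_found = 3, done = False, going_up = False
Loop ends.

Final answer: 3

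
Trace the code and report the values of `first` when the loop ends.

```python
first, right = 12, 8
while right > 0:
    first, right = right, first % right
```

Let's trace through this code step by step.

Initialize: first = 12
Initialize: right = 8
Entering loop: while right > 0:
After iteration 1: first = 8, right = 4
After iteration 2: first = 4, right = 0
Loop ends.

Final answer: 4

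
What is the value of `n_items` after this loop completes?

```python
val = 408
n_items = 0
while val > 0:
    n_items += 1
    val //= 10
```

Let's trace through this code step by step.

Initialize: val = 408
Initialize: n_items = 0
Entering loop: while val > 0:
After iteration 1: val = 40, n_items = 1
After iteration 2: val = 4, n_items = 2
After iteration 3: val = 0, n_items = 3
Loop ends.

Final answer: 3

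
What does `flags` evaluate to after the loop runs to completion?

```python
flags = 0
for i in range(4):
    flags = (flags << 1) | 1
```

Let's trace through this code step by step.

Initialize: flags = 0
Entering loop: for i in range(4):
After iteration 1: i = 0, flags = 1
After iteration 2: i = 1, flags = 3
After iteration 3: i = 2, flags = 7
After iteration 4: i = 3, flags = 15
Loop ends.

Final answer: 15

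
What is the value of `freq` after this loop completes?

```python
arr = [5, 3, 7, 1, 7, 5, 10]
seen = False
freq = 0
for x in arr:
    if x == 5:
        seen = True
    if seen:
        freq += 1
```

Let's trace through this code step by step.

Initialize: arr = [5, 3, 7, 1, 7, 5, 10]
Initialize: seen = False
Initialize: freq = 0
Entering loop: for x in arr:
After iteration 1: x = 5, seen = True, freq = 1
After iteration 2: x = 3, seen = True, freq = 2
After iteration 3: x = 7, seen = True, freq = 3
After iteration 4: x = 1, seen = True, freq = 4
After iteration 5: x = 7, seen = True, freq = 5
After iteration 6: x = 5, seen = True, freq = 6
After iteration 7: x = 10, seen = True, freq = 7
Loop ends.

Final answer: 7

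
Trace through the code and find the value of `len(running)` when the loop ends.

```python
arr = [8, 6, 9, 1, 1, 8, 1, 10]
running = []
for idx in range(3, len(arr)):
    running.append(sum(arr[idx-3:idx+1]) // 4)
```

Let's trace through this code step by step.

Initialize: arr = [8, 6, 9, 1, 1, 8, 1, 10]
Initialize: running = []
Entering loop: for idx in range(3, len(arr)):
After iteration 1: idx = 3, running = [6]
After iteration 2: idx = 4, running = [6, 4]
After iteration 3: idx = 5, running = [6, 4, 4]
After iteration 4: idx = 6, running = [6, 4, 4, 2]
After iteration 5: idx = 7, running = [6, 4, 4, 2, 5]
Loop ends.
len(running) = 5

Final answer: 5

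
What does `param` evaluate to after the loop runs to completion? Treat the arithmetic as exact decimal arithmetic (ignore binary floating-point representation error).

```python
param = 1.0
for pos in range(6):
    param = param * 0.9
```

Let's trace through this code step by step.

Initialize: param = 1.0
Entering loop: for pos in range(6):
After iteration 1: pos = 0, param = 0.9
After iteration 2: pos = 1, param = 0.81
After iteration 3: pos = 2, param = 0.729
After iteration 4: pos = 3, param = 0.6561
After iteration 5: pos = 4, param = 0.59049
After iteration 6: pos = 5, param = 0.531441
Loop ends.

Final answer: 0.531441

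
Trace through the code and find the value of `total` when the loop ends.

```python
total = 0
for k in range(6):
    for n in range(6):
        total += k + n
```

Let's trace through this code step by step.

Initialize: total = 0
Entering loop: for k in range(6):
After iteration 1: k = 0, total = 15
After iteration 2: k = 1, total = 36
After iteration 3: k = 2, total = 63
After iteration 4: k = 3, total = 96
After iteration 5: k = 4, total = 135
After iteration 6: k = 5, total = 180
Loop ends.

Final answer: 180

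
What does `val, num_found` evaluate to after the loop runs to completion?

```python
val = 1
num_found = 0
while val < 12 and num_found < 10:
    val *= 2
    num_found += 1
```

Let's trace through this code step by step.

Initialize: val = 1
Initialize: num_found = 0
Entering loop: while val < 12 and num_found < 10:
After iteration 1: val = 2, num_found = 1
After iteration 2: val = 4, num_found = 2
After iteration 3: val = 8, num_found = 3
After iteration 4: val = 16, num_found = 4
Loop ends.

Final answer: 16, 4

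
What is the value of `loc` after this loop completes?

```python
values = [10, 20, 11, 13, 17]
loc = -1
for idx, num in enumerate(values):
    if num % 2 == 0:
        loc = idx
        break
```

Let's trace through this code step by step.

Initialize: values = [10, 20, 11, 13, 17]
Initialize: loc = -1
Entering loop: for idx, num in enumerate(values):
After iteration 1: idx = 0, num = 10, loc = 0
Loop ends.

Final answer: 0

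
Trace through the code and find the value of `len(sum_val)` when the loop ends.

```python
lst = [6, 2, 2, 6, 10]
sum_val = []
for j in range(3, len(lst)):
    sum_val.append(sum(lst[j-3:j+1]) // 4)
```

Let's trace through this code step by step.

Initialize: lst = [6, 2, 2, 6, 10]
Initialize: sum_val = []
Entering loop: for j in range(3, len(lst)):
After iteration 1: j = 3, sum_val = [4]
After iteration 2: j = 4, sum_val = [4, 5]
Loop ends.
len(sum_val) = 2

Final answer: 2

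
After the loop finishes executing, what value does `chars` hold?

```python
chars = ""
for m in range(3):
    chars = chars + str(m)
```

Let's trace through this code step by step.

Initialize: chars = ''
Entering loop: for m in range(3):
After iteration 1: m = 0, chars = '0'
After iteration 2: m = 1, chars = '01'
After iteration 3: m = 2, chars = '012'
Loop ends.

Final answer: '012'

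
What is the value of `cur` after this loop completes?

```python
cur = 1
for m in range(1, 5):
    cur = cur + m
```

Let's trace through this code step by step.

Initialize: cur = 1
Entering loop: for m in range(1, 5):
After iteration 1: m = 1, cur = 2
After iteration 2: m = 2, cur = 4
After iteration 3: m = 3, cur = 7
After iteration 4: m = 4, cur = 11
Loop ends.

Final answer: 11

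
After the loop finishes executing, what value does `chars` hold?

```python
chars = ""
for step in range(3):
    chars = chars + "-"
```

Let's trace through this code step by step.

Initialize: chars = ''
Entering loop: for step in range(3):
After iteration 1: step = 0, chars = '-'
After iteration 2: step = 1, chars = '--'
After iteration 3: step = 2, chars = '---'
Loop ends.

Final answer: '---'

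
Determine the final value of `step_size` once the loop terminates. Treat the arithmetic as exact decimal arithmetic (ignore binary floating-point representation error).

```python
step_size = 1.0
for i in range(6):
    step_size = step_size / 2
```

Let's trace through this code step by step.

Initialize: step_size = 1.0
Entering loop: for i in range(6):
After iteration 1: i = 0, step_size = 0.5
After iteration 2: i = 1, step_size = 0.25
After iteration 3: i = 2, step_size = 0.125
After iteration 4: i = 3, step_size = 0.0625
After iteration 5: i = 4, step_size = 0.03125
After iteration 6: i = 5, step_size = 0.015625
Loop ends.

Final answer: 0.015625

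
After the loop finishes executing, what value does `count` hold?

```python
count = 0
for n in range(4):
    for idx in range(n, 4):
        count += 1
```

Let's trace through this code step by step.

Initialize: count = 0
Entering loop: for n in range(4):
After iteration 1: n = 0, count = 4
After iteration 2: n = 1, count = 7
After iteration 3: n = 2, count = 9
After iteration 4: n = 3, count = 10
Loop ends.

Final answer: 10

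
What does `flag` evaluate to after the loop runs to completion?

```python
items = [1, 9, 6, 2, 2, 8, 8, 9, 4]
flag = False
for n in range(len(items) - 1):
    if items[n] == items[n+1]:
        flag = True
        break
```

Let's trace through this code step by step.

Initialize: items = [1, 9, 6, 2, 2, 8, 8, 9, 4]
Initialize: flag = False
Entering loop: for n in range(len(items) - 1):
After iteration 1: n = 0, flag = False
After iteration 2: n = 1, flag = False
After iteration 3: n = 2, flag = False
After iteration 4: n = 3, flag = True
Loop ends.

Final answer: True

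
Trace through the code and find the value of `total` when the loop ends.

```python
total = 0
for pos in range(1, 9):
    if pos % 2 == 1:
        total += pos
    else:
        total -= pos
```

Let's trace through this code step by step.

Initialize: total = 0
Entering loop: for pos in range(1, 9):
After iteration 1: pos = 1, total = 1
After iteration 2: pos = 2, total = -1
After iteration 3: pos = 3, total = 2
After iteration 4: pos = 4, total = -2
After iteration 5: pos = 5, total = 3
After iteration 6: pos = 6, total = -3
After iteration 7: pos = 7, total = 4
After iteration 8: pos = 8, total = -4
Loop ends.

Final answer: -4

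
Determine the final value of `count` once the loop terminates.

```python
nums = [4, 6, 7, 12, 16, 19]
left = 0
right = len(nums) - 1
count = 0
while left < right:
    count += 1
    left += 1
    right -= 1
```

Let's trace through this code step by step.

Initialize: nums = [4, 6, 7, 12, 16, 19]
Initialize: left = 0
Initialize: right = 5
Initialize: count = 0
Entering loop: while left < right:
After iteration 1: left = 1, right = 4, count = 1
After iteration 2: left = 2, right = 3, count = 2
After iteration 3: left = 3, right = 2, count = 3
Loop ends.

Final answer: 3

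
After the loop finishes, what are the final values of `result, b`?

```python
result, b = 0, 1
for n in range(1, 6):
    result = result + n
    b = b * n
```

Let's trace through this code step by step.

Initialize: result = 0
Initialize: b = 1
Entering loop: for n in range(1, 6):
After iteration 1: n = 1, result = 1, b = 1
After iteration 2: n = 2, result = 3, b = 2
After iteration 3: n = 3, result = 6, b = 6
After iteration 4: n = 4, result = 10, b = 24
After iteration 5: n = 5, result = 15, b = 120
Loop ends.

Final answer: 15, 120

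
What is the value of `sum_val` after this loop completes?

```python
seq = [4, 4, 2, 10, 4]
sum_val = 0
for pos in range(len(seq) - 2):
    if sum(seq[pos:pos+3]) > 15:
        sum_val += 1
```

Let's trace through this code step by step.

Initialize: seq = [4, 4, 2, 10, 4]
Initialize: sum_val = 0
Entering loop: for pos in range(len(seq) - 2):
After iteration 1: pos = 0, sum_val = 0
After iteration 2: pos = 1, sum_val = 1
After iteration 3: pos = 2, sum_val = 2
Loop ends.

Final answer: 2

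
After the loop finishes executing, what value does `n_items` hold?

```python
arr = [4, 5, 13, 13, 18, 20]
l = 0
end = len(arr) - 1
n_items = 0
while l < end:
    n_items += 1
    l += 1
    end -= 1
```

Let's trace through this code step by step.

Initialize: arr = [4, 5, 13, 13, 18, 20]
Initialize: l = 0
Initialize: end = 5
Initialize: n_items = 0
Entering loop: while l < end:
After iteration 1: l = 1, end = 4, n_items = 1
After iteration 2: l = 2, end = 3, n_items = 2
After iteration 3: l = 3, end = 2, n_items = 3
Loop ends.

Final answer: 3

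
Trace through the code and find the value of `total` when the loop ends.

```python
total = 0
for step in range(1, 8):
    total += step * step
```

Let's trace through this code step by step.

Initialize: total = 0
Entering loop: for step in range(1, 8):
After iteration 1: step = 1, total = 1
After iteration 2: step = 2, total = 5
After iteration 3: step = 3, total = 14
After iteration 4: step = 4, total = 30
After iteration 5: step = 5, total = 55
After iteration 6: step = 6, total = 91
After iteration 7: step = 7, total = 140
Loop ends.

Final answer: 140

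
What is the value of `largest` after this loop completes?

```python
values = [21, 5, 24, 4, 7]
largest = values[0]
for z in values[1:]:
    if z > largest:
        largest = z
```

Let's trace through this code step by step.

Initialize: values = [21, 5, 24, 4, 7]
Initialize: largest = 21
Entering loop: for z in values[1:]:
After iteration 1: z = 5, largest = 21
After iteration 2: z = 24, largest = 24
After iteration 3: z = 4, largest = 24
After iteration 4: z = 7, largest = 24
Loop ends.

Final answer: 24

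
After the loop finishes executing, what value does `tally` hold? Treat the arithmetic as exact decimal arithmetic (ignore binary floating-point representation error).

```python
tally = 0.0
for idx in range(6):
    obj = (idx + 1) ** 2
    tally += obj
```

Let's trace through this code step by step.

Initialize: tally = 0.0
Entering loop: for idx in range(6):
After iteration 1: idx = 0, tally = 1.0, obj = 1
After iteration 2: idx = 1, tally = 5.0, obj = 4
After iteration 3: idx = 2, tally = 14.0, obj = 9
After iteration 4: idx = 3, tally = 30.0, obj = 16
After iteration 5: idx = 4, tally = 55.0, obj = 25
After iteration 6: idx = 5, tally = 91.0, obj = 36
Loop ends.

Final answer: 91.0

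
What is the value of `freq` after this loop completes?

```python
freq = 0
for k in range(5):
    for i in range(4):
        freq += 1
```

Let's trace through this code step by step.

Initialize: freq = 0
Entering loop: for k in range(5):
After iteration 1: k = 0, freq = 4
After iteration 2: k = 1, freq = 8
After iteration 3: k = 2, freq = 12
After iteration 4: k = 3, freq = 16
After iteration 5: k = 4, freq = 20
Loop ends.

Final answer: 20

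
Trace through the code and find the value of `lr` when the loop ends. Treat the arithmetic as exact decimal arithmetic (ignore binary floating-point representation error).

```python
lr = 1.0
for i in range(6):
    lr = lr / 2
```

Let's trace through this code step by step.

Initialize: lr = 1.0
Entering loop: for i in range(6):
After iteration 1: i = 0, lr = 0.5
After iteration 2: i = 1, lr = 0.25
After iteration 3: i = 2, lr = 0.125
After iteration 4: i = 3, lr = 0.0625
After iteration 5: i = 4, lr = 0.03125
After iteration 6: i = 5, lr = 0.015625
Loop ends.

Final answer: 0.015625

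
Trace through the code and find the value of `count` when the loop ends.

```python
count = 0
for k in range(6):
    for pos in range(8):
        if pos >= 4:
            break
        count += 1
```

Let's trace through this code step by step.

Initialize: count = 0
Entering loop: for k in range(6):
After iteration 1: k = 0, count = 4
After iteration 2: k = 1, count = 8
After iteration 3: k = 2, count = 12
After iteration 4: k = 3, count = 16
After iteration 5: k = 4, count = 20
After iteration 6: k = 5, count = 24
Loop ends.

Final answer: 24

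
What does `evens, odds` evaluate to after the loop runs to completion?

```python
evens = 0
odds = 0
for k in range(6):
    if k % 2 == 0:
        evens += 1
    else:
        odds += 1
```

Let's trace through this code step by step.

Initialize: evens = 0
Initialize: odds = 0
Entering loop: for k in range(6):
After iteration 1: k = 0, evens = 1, odds = 0
After iteration 2: k = 1, evens = 1, odds = 1
After iteration 3: k = 2, evens = 2, odds = 1
After iteration 4: k = 3, evens = 2, odds = 2
After iteration 5: k = 4, evens = 3, odds = 2
After iteration 6: k = 5, evens = 3, odds = 3
Loop ends.

Final answer: 3, 3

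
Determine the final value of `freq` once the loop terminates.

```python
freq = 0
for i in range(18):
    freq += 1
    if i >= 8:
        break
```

Let's trace through this code step by step.

Initialize: freq = 0
Entering loop: for i in range(18):
After iteration 1: i = 0, freq = 1
After iteration 2: i = 1, freq = 2
After iteration 3: i = 2, freq = 3
After iteration 4: i = 3, freq = 4
After iteration 5: i = 4, freq = 5
After iteration 6: i = 5, freq = 6
After iteration 7: i = 6, freq = 7
After iteration 8: i = 7, freq = 8
After iteration 9: i = 8, freq = 9
Loop ends.

Final answer: 9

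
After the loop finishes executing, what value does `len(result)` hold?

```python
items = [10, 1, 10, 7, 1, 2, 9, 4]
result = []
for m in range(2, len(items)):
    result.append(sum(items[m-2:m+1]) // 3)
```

Let's trace through this code step by step.

Initialize: items = [10, 1, 10, 7, 1, 2, 9, 4]
Initialize: result = []
Entering loop: for m in range(2, len(items)):
After iteration 1: m = 2, result = [7]
After iteration 2: m = 3, result = [7, 6]
After iteration 3: m = 4, result = [7, 6, 6]
After iteration 4: m = 5, result = [7, 6, 6, 3]
After iteration 5: m = 6, result = [7, 6, 6, 3, 4]
After iteration 6: m = 7, result = [7, 6, 6, 3, 4, 5]
Loop ends.
len(result) = 6

Final answer: 6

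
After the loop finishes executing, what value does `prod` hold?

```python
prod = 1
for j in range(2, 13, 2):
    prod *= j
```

Let's trace through this code step by step.

Initialize: prod = 1
Entering loop: for j in range(2, 13, 2):
After iteration 1: j = 2, prod = 2
After iteration 2: j = 4, prod = 8
After iteration 3: j = 6, prod = 48
After iteration 4: j = 8, prod = 384
After iteration 5: j = 10, prod = 3840
After iteration 6: j = 12, prod = 46080
Loop ends.

Final answer: 46080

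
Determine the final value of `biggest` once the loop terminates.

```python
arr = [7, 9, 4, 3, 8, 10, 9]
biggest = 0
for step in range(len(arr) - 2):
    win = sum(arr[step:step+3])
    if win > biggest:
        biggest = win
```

Let's trace through this code step by step.

Initialize: arr = [7, 9, 4, 3, 8, 10, 9]
Initialize: biggest = 0
Entering loop: for step in range(len(arr) - 2):
After iteration 1: step = 0, biggest = 20, win = 20
After iteration 2: step = 1, biggest = 20, win = 16
After iteration 3: step = 2, biggest = 20, win = 15
After iteration 4: step = 3, biggest = 21, win = 21
After iteration 5: step = 4, biggest = 27, win = 27
Loop ends.

Final answer: 27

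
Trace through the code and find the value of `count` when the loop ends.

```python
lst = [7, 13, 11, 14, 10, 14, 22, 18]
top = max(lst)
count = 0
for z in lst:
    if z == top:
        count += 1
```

Let's trace through this code step by step.

Initialize: lst = [7, 13, 11, 14, 10, 14, 22, 18]
Initialize: top = 22
Initialize: count = 0
Entering loop: for z in lst:
After iteration 1: z = 7, count = 0
After iteration 2: z = 13, count = 0
After iteration 3: z = 11, count = 0
After iteration 4: z = 14, count = 0
After iteration 5: z = 10, count = 0
After iteration 6: z = 14, count = 0
After iteration 7: z = 22, count = 1
After iteration 8: z = 18, count = 1
Loop ends.

Final answer: 1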